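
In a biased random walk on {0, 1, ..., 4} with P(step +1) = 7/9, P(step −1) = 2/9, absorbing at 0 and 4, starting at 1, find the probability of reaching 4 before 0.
P(hit 4 before 0) = (1 − (2/7)^1) / (1 − (2/7)^4) = 343/477

Let u_k denote P(reach 4 before 0 | start at k). Boundary: u_0 = 0, u_4 = 1. Recurrence: u_k = 7/9·u_{k+1} + 2/9·u_{k-1} for 1 ≤ k ≤ 3. Try u_k = A + B·r^k with r = q/p = (2/9)/(7/9) = 2/7. Substitution satisfies the recurrence; boundary conditions give:
  u_k = (1 − r^k) / (1 − r^N) = (1 − (2/7)^1) / (1 − (2/7)^4) = 343/477.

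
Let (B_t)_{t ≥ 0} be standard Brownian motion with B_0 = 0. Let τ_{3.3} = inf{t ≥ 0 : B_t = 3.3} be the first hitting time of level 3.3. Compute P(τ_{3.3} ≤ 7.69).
P(τ_{3.3} ≤ 7.69) = 2(1 − Φ(3.3/√7.69)) = 2(1 − Φ(1.1900)) ≈ 0.2340

By the reflection principle for standard BM, P(τ_b ≤ t) = 2 · P(B_t ≥ b). Since B_t ~ N(0, t), P(B_t ≥ 3.3) = 1 − Φ(3.3/√t) = 1 − Φ(3.3/√7.69) = 1 − Φ(1.1900) ≈ 0.11702. Doubling: P(τ_{3.3} ≤ 7.69) ≈ 2 · 0.11702 = 0.23404 ≈ 0.2340.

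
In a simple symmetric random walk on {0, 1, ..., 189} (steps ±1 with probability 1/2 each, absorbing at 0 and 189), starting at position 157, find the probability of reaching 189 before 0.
P(hit 189 before 0) = 157/189

Let u_k = P(hit 189 before 0 | start at k). Then u_0 = 0, u_189 = 1, and u_k = u_{k-1}/2 + u_{k+1}/2 for 1 ≤ k ≤ 188. This harmonic recurrence is solved by u_k = k/189, giving u_157 = 157/189.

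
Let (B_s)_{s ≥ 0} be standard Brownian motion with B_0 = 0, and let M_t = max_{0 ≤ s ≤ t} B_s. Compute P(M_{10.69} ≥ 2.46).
P(M_{10.69} ≥ 2.46) = 2·P(B_{10.69} ≥ 2.46) = 2(1 − Φ(2.46/√10.69)) ≈ 0.4518

By the reflection principle for Brownian motion, P(M_t ≥ a) = 2 · P(B_t ≥ a) for a ≥ 0. Since B_t ~ N(0, t), P(B_t ≥ 2.46) = 1 − Φ(2.46/√t) = 1 − Φ(2.46/√10.69) = 1 − Φ(0.7524). So
  P(M_{10.69} ≥ 2.46) = 2(1 − Φ(0.7524)) ≈ 0.4518.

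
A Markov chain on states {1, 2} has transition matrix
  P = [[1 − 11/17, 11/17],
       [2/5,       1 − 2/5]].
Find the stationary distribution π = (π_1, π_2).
π_1 = 34/89, π_2 = 55/89

Solve πP = π with π_1 + π_2 = 1. From πP = π: π_1 · (1 − 11/17) + π_2 · 2/5 = π_1 ⇒ π_2 · 2/5 = π_1 · 11/17 ⇒ π_2/π_1 = (11/17)/(2/5) = 55/34. Together with π_1 + π_2 = 1:
  π_1 = (2/5)/(11/17 + 2/5) = (2/5)/(89/85) = 34/89,
  π_2 = (11/17)/(11/17 + 2/5) = (11/17)/(89/85) = 55/89.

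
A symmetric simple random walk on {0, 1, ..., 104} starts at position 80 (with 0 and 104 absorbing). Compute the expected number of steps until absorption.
E[τ | X_0 = 80] = 1920

Let v_k = E[τ | X_0 = k]. Boundary: v_0 = v_104 = 0. Recurrence: v_k = 1 + (v_{k-1} + v_{k+1})/2 for 1 ≤ k ≤ 103. The particular solution to v_k − (v_{k-1} + v_{k+1})/2 = 1 is v_k = −k^2. Adding homogeneous solution A + B k and matching boundaries gives v_k = k (104 − k). Substituting k = 80: v_80 = 80 · 24 = 1920.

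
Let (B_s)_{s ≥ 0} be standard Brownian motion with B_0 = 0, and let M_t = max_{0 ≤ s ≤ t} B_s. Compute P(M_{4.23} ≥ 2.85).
P(M_{4.23} ≥ 2.85) = 2·P(B_{4.23} ≥ 2.85) = 2(1 − Φ(2.85/√4.23)) ≈ 0.1658

By the reflection principle for Brownian motion, P(M_t ≥ a) = 2 · P(B_t ≥ a) for a ≥ 0. Since B_t ~ N(0, t), P(B_t ≥ 2.85) = 1 − Φ(2.85/√t) = 1 − Φ(2.85/√4.23) = 1 − Φ(1.3857). So
  P(M_{4.23} ≥ 2.85) = 2(1 − Φ(1.3857)) ≈ 0.1658.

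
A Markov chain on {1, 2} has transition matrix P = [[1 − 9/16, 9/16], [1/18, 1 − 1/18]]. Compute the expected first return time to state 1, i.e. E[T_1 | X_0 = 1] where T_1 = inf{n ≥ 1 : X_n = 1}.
E[T_1 | X_0 = 1] = 1/π_1 = 89/8

For an irreducible recurrent Markov chain with stationary distribution π, E[T_i | X_0 = i] = 1/π_i (Kac's formula). Here π_1 = (1/18)/(9/16 + 1/18) = (1/18)/(89/144) = 8/89, so E[T_1 | X_0 = 1] = 1/π_1 = (9/16 + 1/18)/(1/18) = (89/144)/(1/18) = 89/8.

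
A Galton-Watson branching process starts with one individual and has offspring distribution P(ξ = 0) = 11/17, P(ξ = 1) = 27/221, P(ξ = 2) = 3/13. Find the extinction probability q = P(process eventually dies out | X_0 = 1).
q = 1

Mean offspring μ = 0·11/17 + 1·27/221 + 2·3/13 = 129/221 ≤ 1. For μ ≤ 1 with offspring not concentrated at 1, the Galton-Watson process goes extinct almost surely, so q = 1.
(Algebraic check: The pgf is f(s) = 11/17 + 27/221·s + 3/13·s². The extinction probability q is the smallest fixed point of f in [0, 1]. Setting s = f(s):
  3/13·s² + (27/221 − 1)·s + 11/17 = 0
  3/13·s² − (11/17 + 3/13)·s + 11/17 = 0
which factors as (s − 1)·(3/13·s − 11/17) = 0, giving roots s = 1 and s = (11/17)/(3/13) = 143/51. Since 143/51 ≥ 1, the smallest root in [0, 1] is s = 1.)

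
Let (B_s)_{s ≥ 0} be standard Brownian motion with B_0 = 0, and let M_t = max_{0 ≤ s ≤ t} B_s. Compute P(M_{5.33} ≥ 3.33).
P(M_{5.33} ≥ 3.33) = 2·P(B_{5.33} ≥ 3.33) = 2(1 − Φ(3.33/√5.33)) ≈ 0.1492

By the reflection principle for Brownian motion, P(M_t ≥ a) = 2 · P(B_t ≥ a) for a ≥ 0. Since B_t ~ N(0, t), P(B_t ≥ 3.33) = 1 − Φ(3.33/√t) = 1 − Φ(3.33/√5.33) = 1 − Φ(1.4424). So
  P(M_{5.33} ≥ 3.33) = 2(1 − Φ(1.4424)) ≈ 0.1492.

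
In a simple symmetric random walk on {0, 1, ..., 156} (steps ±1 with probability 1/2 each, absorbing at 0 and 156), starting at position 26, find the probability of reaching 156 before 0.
P(hit 156 before 0) = 26/156 = 1/6

Let u_k = P(hit 156 before 0 | start at k). Then u_0 = 0, u_156 = 1, and u_k = u_{k-1}/2 + u_{k+1}/2 for 1 ≤ k ≤ 155. This harmonic recurrence is solved by u_k = k/156, giving u_26 = 26/156 = 1/6.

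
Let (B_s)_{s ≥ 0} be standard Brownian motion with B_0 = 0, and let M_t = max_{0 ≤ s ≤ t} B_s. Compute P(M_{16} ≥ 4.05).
P(M_{16} ≥ 4.05) = 2·P(B_{16} ≥ 4.05) = 2(1 − Φ(4.05/√16)) ≈ 0.3113

By the reflection principle for Brownian motion, P(M_t ≥ a) = 2 · P(B_t ≥ a) for a ≥ 0. Since B_t ~ N(0, t), P(B_t ≥ 4.05) = 1 − Φ(4.05/√t) = 1 − Φ(4.05/√16) = 1 − Φ(1.0125). So
  P(M_{16} ≥ 4.05) = 2(1 − Φ(1.0125)) ≈ 0.3113.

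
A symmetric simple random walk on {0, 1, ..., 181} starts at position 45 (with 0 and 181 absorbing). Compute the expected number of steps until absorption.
E[τ | X_0 = 45] = 6120

Let v_k = E[τ | X_0 = k]. Boundary: v_0 = v_181 = 0. Recurrence: v_k = 1 + (v_{k-1} + v_{k+1})/2 for 1 ≤ k ≤ 180. The particular solution to v_k − (v_{k-1} + v_{k+1})/2 = 1 is v_k = −k^2. Adding homogeneous solution A + B k and matching boundaries gives v_k = k (181 − k). Substituting k = 45: v_45 = 45 · 136 = 6120.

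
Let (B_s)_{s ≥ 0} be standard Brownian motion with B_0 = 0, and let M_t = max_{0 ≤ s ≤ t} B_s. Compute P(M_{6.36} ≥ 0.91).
P(M_{6.36} ≥ 0.91) = 2·P(B_{6.36} ≥ 0.91) = 2(1 − Φ(0.91/√6.36)) ≈ 0.7182

By the reflection principle for Brownian motion, P(M_t ≥ a) = 2 · P(B_t ≥ a) for a ≥ 0. Since B_t ~ N(0, t), P(B_t ≥ 0.91) = 1 − Φ(0.91/√t) = 1 − Φ(0.91/√6.36) = 1 − Φ(0.3608). So
  P(M_{6.36} ≥ 0.91) = 2(1 − Φ(0.3608)) ≈ 0.7182.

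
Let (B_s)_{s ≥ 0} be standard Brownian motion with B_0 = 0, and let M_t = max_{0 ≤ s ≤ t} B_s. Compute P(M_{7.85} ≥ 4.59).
P(M_{7.85} ≥ 4.59) = 2·P(B_{7.85} ≥ 4.59) = 2(1 − Φ(4.59/√7.85)) ≈ 0.1014

By the reflection principle for Brownian motion, P(M_t ≥ a) = 2 · P(B_t ≥ a) for a ≥ 0. Since B_t ~ N(0, t), P(B_t ≥ 4.59) = 1 − Φ(4.59/√t) = 1 − Φ(4.59/√7.85) = 1 − Φ(1.6382). So
  P(M_{7.85} ≥ 4.59) = 2(1 − Φ(1.6382)) ≈ 0.1014.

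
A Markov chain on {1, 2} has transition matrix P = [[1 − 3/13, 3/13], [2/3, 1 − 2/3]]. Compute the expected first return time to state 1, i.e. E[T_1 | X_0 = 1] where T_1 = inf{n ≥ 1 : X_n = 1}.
E[T_1 | X_0 = 1] = 1/π_1 = 35/26

For an irreducible recurrent Markov chain with stationary distribution π, E[T_i | X_0 = i] = 1/π_i (Kac's formula). Here π_1 = (2/3)/(3/13 + 2/3) = (2/3)/(35/39) = 26/35, so E[T_1 | X_0 = 1] = 1/π_1 = (3/13 + 2/3)/(2/3) = (35/39)/(2/3) = 35/26.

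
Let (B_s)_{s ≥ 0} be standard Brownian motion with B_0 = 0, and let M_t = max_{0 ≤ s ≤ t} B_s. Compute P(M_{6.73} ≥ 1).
P(M_{6.73} ≥ 1) = 2·P(B_{6.73} ≥ 1) = 2(1 − Φ(1/√6.73)) ≈ 0.6999

By the reflection principle for Brownian motion, P(M_t ≥ a) = 2 · P(B_t ≥ a) for a ≥ 0. Since B_t ~ N(0, t), P(B_t ≥ 1) = 1 − Φ(1/√t) = 1 − Φ(1/√6.73) = 1 − Φ(0.3855). So
  P(M_{6.73} ≥ 1) = 2(1 − Φ(0.3855)) ≈ 0.6999.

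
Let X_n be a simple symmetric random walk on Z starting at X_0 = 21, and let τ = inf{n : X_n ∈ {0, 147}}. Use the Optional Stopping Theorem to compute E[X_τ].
E[X_τ] = 21

X_n is a martingale and τ is a bounded-mean stopping time (indeed τ is finite a.s. with bounded expectation since the walk is in a bounded region). By the OST, E[X_τ] = E[X_0] = 21. Equivalently: E[X_τ] = 147 · P(hit 147 first) + 0 · P(hit 0 first) = 147 · (21/147) = 21.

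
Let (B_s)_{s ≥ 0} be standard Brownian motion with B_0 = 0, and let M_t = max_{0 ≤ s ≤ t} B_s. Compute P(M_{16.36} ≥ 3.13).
P(M_{16.36} ≥ 3.13) = 2·P(B_{16.36} ≥ 3.13) = 2(1 − Φ(3.13/√16.36)) ≈ 0.4390

By the reflection principle for Brownian motion, P(M_t ≥ a) = 2 · P(B_t ≥ a) for a ≥ 0. Since B_t ~ N(0, t), P(B_t ≥ 3.13) = 1 − Φ(3.13/√t) = 1 − Φ(3.13/√16.36) = 1 − Φ(0.7738). So
  P(M_{16.36} ≥ 3.13) = 2(1 − Φ(0.7738)) ≈ 0.4390.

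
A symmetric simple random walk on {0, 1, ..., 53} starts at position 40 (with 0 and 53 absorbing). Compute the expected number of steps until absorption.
E[τ | X_0 = 40] = 520

Let v_k = E[τ | X_0 = k]. Boundary: v_0 = v_53 = 0. Recurrence: v_k = 1 + (v_{k-1} + v_{k+1})/2 for 1 ≤ k ≤ 52. The particular solution to v_k − (v_{k-1} + v_{k+1})/2 = 1 is v_k = −k^2. Adding homogeneous solution A + B k and matching boundaries gives v_k = k (53 − k). Substituting k = 40: v_40 = 40 · 13 = 520.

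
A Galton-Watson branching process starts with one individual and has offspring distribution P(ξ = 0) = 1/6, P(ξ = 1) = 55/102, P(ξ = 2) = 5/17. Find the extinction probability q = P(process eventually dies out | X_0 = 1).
q = 17/30

The pgf is f(s) = 1/6 + 55/102·s + 5/17·s². The extinction probability q is the smallest fixed point of f in [0, 1]. Setting s = f(s):
  5/17·s² + (55/102 − 1)·s + 1/6 = 0
  5/17·s² − (1/6 + 5/17)·s + 1/6 = 0
which factors as (s − 1)·(5/17·s − 1/6) = 0, giving roots s = 1 and s = (1/6)/(5/17) = 17/30.
Mean offspring μ = 55/102 + 2·5/17 = 115/102 > 1 (supercritical), so q < 1. The extinction probability is the smaller root: q = (1/6)/(5/17) = 17/30.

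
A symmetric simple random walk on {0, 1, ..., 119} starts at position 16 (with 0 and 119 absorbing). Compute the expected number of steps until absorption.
E[τ | X_0 = 16] = 1648

Let v_k = E[τ | X_0 = k]. Boundary: v_0 = v_119 = 0. Recurrence: v_k = 1 + (v_{k-1} + v_{k+1})/2 for 1 ≤ k ≤ 118. The particular solution to v_k − (v_{k-1} + v_{k+1})/2 = 1 is v_k = −k^2. Adding homogeneous solution A + B k and matching boundaries gives v_k = k (119 − k). Substituting k = 16: v_16 = 16 · 103 = 1648.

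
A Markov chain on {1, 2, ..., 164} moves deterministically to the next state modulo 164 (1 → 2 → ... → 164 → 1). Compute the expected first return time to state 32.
E[T_32 | X_0 = 32] = 164

The chain cycles deterministically, so starting at state 32 it returns in exactly 164 steps. Equivalently, the stationary distribution is uniform π_j = 1/164 for every state j, so by Kac's formula E[T_32] = 1/π_32 = 164.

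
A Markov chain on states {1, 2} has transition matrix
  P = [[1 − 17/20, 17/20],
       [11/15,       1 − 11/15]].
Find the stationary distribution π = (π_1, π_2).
π_1 = 44/95, π_2 = 51/95

Solve πP = π with π_1 + π_2 = 1. From πP = π: π_1 · (1 − 17/20) + π_2 · 11/15 = π_1 ⇒ π_2 · 11/15 = π_1 · 17/20 ⇒ π_2/π_1 = (17/20)/(11/15) = 51/44. Together with π_1 + π_2 = 1:
  π_1 = (11/15)/(17/20 + 11/15) = (11/15)/(19/12) = 44/95,
  π_2 = (17/20)/(17/20 + 11/15) = (17/20)/(19/12) = 51/95.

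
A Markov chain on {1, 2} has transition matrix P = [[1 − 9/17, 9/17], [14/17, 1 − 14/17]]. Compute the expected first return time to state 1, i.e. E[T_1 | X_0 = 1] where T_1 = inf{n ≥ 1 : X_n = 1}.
E[T_1 | X_0 = 1] = 1/π_1 = 23/14

For an irreducible recurrent Markov chain with stationary distribution π, E[T_i | X_0 = i] = 1/π_i (Kac's formula). Here π_1 = (14/17)/(9/17 + 14/17) = (14/17)/(23/17) = 14/23, so E[T_1 | X_0 = 1] = 1/π_1 = (9/17 + 14/17)/(14/17) = (23/17)/(14/17) = 23/14.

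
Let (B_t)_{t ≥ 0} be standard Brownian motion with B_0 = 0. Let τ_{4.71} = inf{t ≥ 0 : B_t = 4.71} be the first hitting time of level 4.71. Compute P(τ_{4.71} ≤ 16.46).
P(τ_{4.71} ≤ 16.46) = 2(1 − Φ(4.71/√16.46)) = 2(1 − Φ(1.1609)) ≈ 0.2457

By the reflection principle for standard BM, P(τ_b ≤ t) = 2 · P(B_t ≥ b). Since B_t ~ N(0, t), P(B_t ≥ 4.71) = 1 − Φ(4.71/√t) = 1 − Φ(4.71/√16.46) = 1 − Φ(1.1609) ≈ 0.12284. Doubling: P(τ_{4.71} ≤ 16.46) ≈ 2 · 0.12284 = 0.24568 ≈ 0.2457.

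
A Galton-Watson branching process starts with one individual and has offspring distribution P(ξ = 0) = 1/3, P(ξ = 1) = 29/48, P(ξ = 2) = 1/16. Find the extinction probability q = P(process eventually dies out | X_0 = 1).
q = 1

Mean offspring μ = 0·1/3 + 1·29/48 + 2·1/16 = 35/48 ≤ 1. For μ ≤ 1 with offspring not concentrated at 1, the Galton-Watson process goes extinct almost surely, so q = 1.
(Algebraic check: The pgf is f(s) = 1/3 + 29/48·s + 1/16·s². The extinction probability q is the smallest fixed point of f in [0, 1]. Setting s = f(s):
  1/16·s² + (29/48 − 1)·s + 1/3 = 0
  1/16·s² − (1/3 + 1/16)·s + 1/3 = 0
which factors as (s − 1)·(1/16·s − 1/3) = 0, giving roots s = 1 and s = (1/3)/(1/16) = 16/3. Since 16/3 ≥ 1, the smallest root in [0, 1] is s = 1.)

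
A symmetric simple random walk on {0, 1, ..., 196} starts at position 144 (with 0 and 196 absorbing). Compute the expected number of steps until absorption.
E[τ | X_0 = 144] = 7488

Let v_k = E[τ | X_0 = k]. Boundary: v_0 = v_196 = 0. Recurrence: v_k = 1 + (v_{k-1} + v_{k+1})/2 for 1 ≤ k ≤ 195. The particular solution to v_k − (v_{k-1} + v_{k+1})/2 = 1 is v_k = −k^2. Adding homogeneous solution A + B k and matching boundaries gives v_k = k (196 − k). Substituting k = 144: v_144 = 144 · 52 = 7488.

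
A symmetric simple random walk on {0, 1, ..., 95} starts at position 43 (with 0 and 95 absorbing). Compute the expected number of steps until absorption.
E[τ | X_0 = 43] = 2236

Let v_k = E[τ | X_0 = k]. Boundary: v_0 = v_95 = 0. Recurrence: v_k = 1 + (v_{k-1} + v_{k+1})/2 for 1 ≤ k ≤ 94. The particular solution to v_k − (v_{k-1} + v_{k+1})/2 = 1 is v_k = −k^2. Adding homogeneous solution A + B k and matching boundaries gives v_k = k (95 − k). Substituting k = 43: v_43 = 43 · 52 = 2236.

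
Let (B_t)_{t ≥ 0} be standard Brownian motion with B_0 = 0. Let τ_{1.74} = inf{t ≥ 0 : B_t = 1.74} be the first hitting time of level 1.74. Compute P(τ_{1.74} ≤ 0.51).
P(τ_{1.74} ≤ 0.51) = 2(1 − Φ(1.74/√0.51)) = 2(1 − Φ(2.4365)) ≈ 0.0148

By the reflection principle for standard BM, P(τ_b ≤ t) = 2 · P(B_t ≥ b). Since B_t ~ N(0, t), P(B_t ≥ 1.74) = 1 − Φ(1.74/√t) = 1 − Φ(1.74/√0.51) = 1 − Φ(2.4365) ≈ 0.00742. Doubling: P(τ_{1.74} ≤ 0.51) ≈ 2 · 0.00742 = 0.01484 ≈ 0.0148.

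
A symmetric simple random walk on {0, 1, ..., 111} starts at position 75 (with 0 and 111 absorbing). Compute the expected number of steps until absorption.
E[τ | X_0 = 75] = 2700

Let v_k = E[τ | X_0 = k]. Boundary: v_0 = v_111 = 0. Recurrence: v_k = 1 + (v_{k-1} + v_{k+1})/2 for 1 ≤ k ≤ 110. The particular solution to v_k − (v_{k-1} + v_{k+1})/2 = 1 is v_k = −k^2. Adding homogeneous solution A + B k and matching boundaries gives v_k = k (111 − k). Substituting k = 75: v_75 = 75 · 36 = 2700.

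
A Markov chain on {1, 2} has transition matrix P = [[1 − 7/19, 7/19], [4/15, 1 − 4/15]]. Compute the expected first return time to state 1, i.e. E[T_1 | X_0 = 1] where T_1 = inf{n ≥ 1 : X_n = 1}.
E[T_1 | X_0 = 1] = 1/π_1 = 181/76

For an irreducible recurrent Markov chain with stationary distribution π, E[T_i | X_0 = i] = 1/π_i (Kac's formula). Here π_1 = (4/15)/(7/19 + 4/15) = (4/15)/(181/285) = 76/181, so E[T_1 | X_0 = 1] = 1/π_1 = (7/19 + 4/15)/(4/15) = (181/285)/(4/15) = 181/76.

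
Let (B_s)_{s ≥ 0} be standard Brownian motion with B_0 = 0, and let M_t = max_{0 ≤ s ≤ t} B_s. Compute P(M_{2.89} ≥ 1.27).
P(M_{2.89} ≥ 1.27) = 2·P(B_{2.89} ≥ 1.27) = 2(1 − Φ(1.27/√2.89)) ≈ 0.4550

By the reflection principle for Brownian motion, P(M_t ≥ a) = 2 · P(B_t ≥ a) for a ≥ 0. Since B_t ~ N(0, t), P(B_t ≥ 1.27) = 1 − Φ(1.27/√t) = 1 − Φ(1.27/√2.89) = 1 − Φ(0.7471). So
  P(M_{2.89} ≥ 1.27) = 2(1 − Φ(0.7471)) ≈ 0.4550.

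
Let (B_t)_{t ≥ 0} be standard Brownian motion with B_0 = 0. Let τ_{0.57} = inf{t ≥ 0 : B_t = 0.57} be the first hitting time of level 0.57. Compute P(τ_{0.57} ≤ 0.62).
P(τ_{0.57} ≤ 0.62) = 2(1 − Φ(0.57/√0.62)) = 2(1 − Φ(0.7239)) ≈ 0.4691

By the reflection principle for standard BM, P(τ_b ≤ t) = 2 · P(B_t ≥ b). Since B_t ~ N(0, t), P(B_t ≥ 0.57) = 1 − Φ(0.57/√t) = 1 − Φ(0.57/√0.62) = 1 − Φ(0.7239) ≈ 0.23456. Doubling: P(τ_{0.57} ≤ 0.62) ≈ 2 · 0.23456 = 0.46912 ≈ 0.4691.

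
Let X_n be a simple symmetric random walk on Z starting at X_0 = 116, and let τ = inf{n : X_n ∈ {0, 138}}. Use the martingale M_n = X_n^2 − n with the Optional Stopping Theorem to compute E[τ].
E[τ] = 2552

M_n = X_n^2 − n is a martingale (since E[X_{n+1}^2 | F_n] = X_n^2 + 1). By OST (τ has finite mean in a bounded region), E[M_τ] = E[M_0] = X_0^2 − 0 = 116^2 = 13456. Also E[M_τ] = E[X_τ^2] − E[τ]. The walk exits at 0 or 138, with P(hit 138 first) = 116/138, so E[X_τ^2] = 138^2 · 116/138 + 0 = 16008. Thus E[τ] = E[X_τ^2] − E[M_τ] = 16008 − 13456 = 2552 = 116(138 − 116) = 2552.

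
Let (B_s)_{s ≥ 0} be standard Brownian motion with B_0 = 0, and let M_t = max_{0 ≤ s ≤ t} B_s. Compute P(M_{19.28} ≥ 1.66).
P(M_{19.28} ≥ 1.66) = 2·P(B_{19.28} ≥ 1.66) = 2(1 − Φ(1.66/√19.28)) ≈ 0.7054

By the reflection principle for Brownian motion, P(M_t ≥ a) = 2 · P(B_t ≥ a) for a ≥ 0. Since B_t ~ N(0, t), P(B_t ≥ 1.66) = 1 − Φ(1.66/√t) = 1 − Φ(1.66/√19.28) = 1 − Φ(0.3781). So
  P(M_{19.28} ≥ 1.66) = 2(1 − Φ(0.3781)) ≈ 0.7054.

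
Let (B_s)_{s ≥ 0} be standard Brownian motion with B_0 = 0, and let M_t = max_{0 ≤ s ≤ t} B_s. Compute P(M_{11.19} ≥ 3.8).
P(M_{11.19} ≥ 3.8) = 2·P(B_{11.19} ≥ 3.8) = 2(1 − Φ(3.8/√11.19)) ≈ 0.2560

By the reflection principle for Brownian motion, P(M_t ≥ a) = 2 · P(B_t ≥ a) for a ≥ 0. Since B_t ~ N(0, t), P(B_t ≥ 3.8) = 1 − Φ(3.8/√t) = 1 − Φ(3.8/√11.19) = 1 − Φ(1.1360). So
  P(M_{11.19} ≥ 3.8) = 2(1 − Φ(1.1360)) ≈ 0.2560.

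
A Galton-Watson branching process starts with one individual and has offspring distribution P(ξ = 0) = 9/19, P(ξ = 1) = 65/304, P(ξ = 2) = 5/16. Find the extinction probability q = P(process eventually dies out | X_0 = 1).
q = 1

Mean offspring μ = 0·9/19 + 1·65/304 + 2·5/16 = 255/304 ≤ 1. For μ ≤ 1 with offspring not concentrated at 1, the Galton-Watson process goes extinct almost surely, so q = 1.
(Algebraic check: The pgf is f(s) = 9/19 + 65/304·s + 5/16·s². The extinction probability q is the smallest fixed point of f in [0, 1]. Setting s = f(s):
  5/16·s² + (65/304 − 1)·s + 9/19 = 0
  5/16·s² − (9/19 + 5/16)·s + 9/19 = 0
which factors as (s − 1)·(5/16·s − 9/19) = 0, giving roots s = 1 and s = (9/19)/(5/16) = 144/95. Since 144/95 ≥ 1, the smallest root in [0, 1] is s = 1.)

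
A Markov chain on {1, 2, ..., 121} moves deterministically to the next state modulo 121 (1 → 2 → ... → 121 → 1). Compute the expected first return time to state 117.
E[T_117 | X_0 = 117] = 121

The chain cycles deterministically, so starting at state 117 it returns in exactly 121 steps. Equivalently, the stationary distribution is uniform π_j = 1/121 for every state j, so by Kac's formula E[T_117] = 1/π_117 = 121.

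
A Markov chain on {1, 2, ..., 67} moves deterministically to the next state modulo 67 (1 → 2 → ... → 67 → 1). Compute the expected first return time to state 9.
E[T_9 | X_0 = 9] = 67

The chain cycles deterministically, so starting at state 9 it returns in exactly 67 steps. Equivalently, the stationary distribution is uniform π_j = 1/67 for every state j, so by Kac's formula E[T_9] = 1/π_9 = 67.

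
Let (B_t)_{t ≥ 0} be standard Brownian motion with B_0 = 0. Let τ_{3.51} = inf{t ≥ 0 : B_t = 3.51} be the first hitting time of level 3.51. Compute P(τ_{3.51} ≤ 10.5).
P(τ_{3.51} ≤ 10.5) = 2(1 − Φ(3.51/√10.5)) = 2(1 − Φ(1.0832)) ≈ 0.2787

By the reflection principle for standard BM, P(τ_b ≤ t) = 2 · P(B_t ≥ b). Since B_t ~ N(0, t), P(B_t ≥ 3.51) = 1 − Φ(3.51/√t) = 1 − Φ(3.51/√10.5) = 1 − Φ(1.0832) ≈ 0.13936. Doubling: P(τ_{3.51} ≤ 10.5) ≈ 2 · 0.13936 = 0.27872 ≈ 0.2787.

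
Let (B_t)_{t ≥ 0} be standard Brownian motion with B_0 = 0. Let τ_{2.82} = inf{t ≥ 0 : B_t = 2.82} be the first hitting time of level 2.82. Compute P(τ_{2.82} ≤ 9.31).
P(τ_{2.82} ≤ 9.31) = 2(1 − Φ(2.82/√9.31)) = 2(1 − Φ(0.9242)) ≈ 0.3554

By the reflection principle for standard BM, P(τ_b ≤ t) = 2 · P(B_t ≥ b). Since B_t ~ N(0, t), P(B_t ≥ 2.82) = 1 − Φ(2.82/√t) = 1 − Φ(2.82/√9.31) = 1 − Φ(0.9242) ≈ 0.17769. Doubling: P(τ_{2.82} ≤ 9.31) ≈ 2 · 0.17769 = 0.35538 ≈ 0.3554.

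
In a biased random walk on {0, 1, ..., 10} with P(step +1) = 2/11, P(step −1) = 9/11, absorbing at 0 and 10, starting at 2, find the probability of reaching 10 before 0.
P(hit 10 before 0) = (1 − (9/2)^2) / (1 − (9/2)^10) = 256/45282901

Let u_k denote P(reach 10 before 0 | start at k). Boundary: u_0 = 0, u_10 = 1. Recurrence: u_k = 2/11·u_{k+1} + 9/11·u_{k-1} for 1 ≤ k ≤ 9. Try u_k = A + B·r^k with r = q/p = (9/11)/(2/11) = 9/2. Substitution satisfies the recurrence; boundary conditions give:
  u_k = (1 − r^k) / (1 − r^N) = (1 − (9/2)^2) / (1 − (9/2)^10) = 256/45282901.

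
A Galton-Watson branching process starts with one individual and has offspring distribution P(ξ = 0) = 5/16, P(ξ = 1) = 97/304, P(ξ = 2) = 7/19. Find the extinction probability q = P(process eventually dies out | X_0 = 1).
q = 95/112

The pgf is f(s) = 5/16 + 97/304·s + 7/19·s². The extinction probability q is the smallest fixed point of f in [0, 1]. Setting s = f(s):
  7/19·s² + (97/304 − 1)·s + 5/16 = 0
  7/19·s² − (5/16 + 7/19)·s + 5/16 = 0
which factors as (s − 1)·(7/19·s − 5/16) = 0, giving roots s = 1 and s = (5/16)/(7/19) = 95/112.
Mean offspring μ = 97/304 + 2·7/19 = 321/304 > 1 (supercritical), so q < 1. The extinction probability is the smaller root: q = (5/16)/(7/19) = 95/112.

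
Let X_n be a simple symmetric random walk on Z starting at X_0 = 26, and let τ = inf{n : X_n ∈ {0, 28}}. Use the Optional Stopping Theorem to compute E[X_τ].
E[X_τ] = 26

X_n is a martingale and τ is a bounded-mean stopping time (indeed τ is finite a.s. with bounded expectation since the walk is in a bounded region). By the OST, E[X_τ] = E[X_0] = 26. Equivalently: E[X_τ] = 28 · P(hit 28 first) + 0 · P(hit 0 first) = 28 · (26/28) = 26.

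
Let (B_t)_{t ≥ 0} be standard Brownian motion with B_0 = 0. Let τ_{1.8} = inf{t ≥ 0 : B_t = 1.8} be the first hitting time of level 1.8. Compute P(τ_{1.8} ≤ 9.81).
P(τ_{1.8} ≤ 9.81) = 2(1 − Φ(1.8/√9.81)) = 2(1 − Φ(0.5747)) ≈ 0.5655

By the reflection principle for standard BM, P(τ_b ≤ t) = 2 · P(B_t ≥ b). Since B_t ~ N(0, t), P(B_t ≥ 1.8) = 1 − Φ(1.8/√t) = 1 − Φ(1.8/√9.81) = 1 − Φ(0.5747) ≈ 0.28275. Doubling: P(τ_{1.8} ≤ 9.81) ≈ 2 · 0.28275 = 0.56550 ≈ 0.5655.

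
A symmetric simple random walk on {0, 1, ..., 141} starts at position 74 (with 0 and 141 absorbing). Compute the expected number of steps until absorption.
E[τ | X_0 = 74] = 4958

Let v_k = E[τ | X_0 = k]. Boundary: v_0 = v_141 = 0. Recurrence: v_k = 1 + (v_{k-1} + v_{k+1})/2 for 1 ≤ k ≤ 140. The particular solution to v_k − (v_{k-1} + v_{k+1})/2 = 1 is v_k = −k^2. Adding homogeneous solution A + B k and matching boundaries gives v_k = k (141 − k). Substituting k = 74: v_74 = 74 · 67 = 4958.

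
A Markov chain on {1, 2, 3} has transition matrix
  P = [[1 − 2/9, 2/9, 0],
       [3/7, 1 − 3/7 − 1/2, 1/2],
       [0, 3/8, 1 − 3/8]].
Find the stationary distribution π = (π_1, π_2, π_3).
π = (81/179, 42/179, 56/179)

This is a birth-death chain on three states, which satisfies detailed balance: π_1 · P_{12} = π_2 · P_{21} and π_2 · P_{23} = π_3 · P_{32}.
From π_1 · 2/9 = π_2 · 3/7: π_2/π_1 = (2/9)/(3/7) = 14/27.
From π_2 · 1/2 = π_3 · 3/8: π_3/π_2 = (1/2)/(3/8) = 4/3.
Take π_1 proportional to 1; then unnormalized π = (1, 14/27, 56/81). Normalize by dividing by the sum 179/81:
  π = (81/179, 42/179, 56/179).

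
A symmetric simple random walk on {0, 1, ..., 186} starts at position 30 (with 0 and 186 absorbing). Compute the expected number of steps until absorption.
E[τ | X_0 = 30] = 4680

Let v_k = E[τ | X_0 = k]. Boundary: v_0 = v_186 = 0. Recurrence: v_k = 1 + (v_{k-1} + v_{k+1})/2 for 1 ≤ k ≤ 185. The particular solution to v_k − (v_{k-1} + v_{k+1})/2 = 1 is v_k = −k^2. Adding homogeneous solution A + B k and matching boundaries gives v_k = k (186 − k). Substituting k = 30: v_30 = 30 · 156 = 4680.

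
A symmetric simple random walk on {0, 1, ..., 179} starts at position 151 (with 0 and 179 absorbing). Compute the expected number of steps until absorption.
E[τ | X_0 = 151] = 4228

Let v_k = E[τ | X_0 = k]. Boundary: v_0 = v_179 = 0. Recurrence: v_k = 1 + (v_{k-1} + v_{k+1})/2 for 1 ≤ k ≤ 178. The particular solution to v_k − (v_{k-1} + v_{k+1})/2 = 1 is v_k = −k^2. Adding homogeneous solution A + B k and matching boundaries gives v_k = k (179 − k). Substituting k = 151: v_151 = 151 · 28 = 4228.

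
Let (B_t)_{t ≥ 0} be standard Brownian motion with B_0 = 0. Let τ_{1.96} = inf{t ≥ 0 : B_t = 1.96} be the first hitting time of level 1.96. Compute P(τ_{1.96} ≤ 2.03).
P(τ_{1.96} ≤ 2.03) = 2(1 − Φ(1.96/√2.03)) = 2(1 − Φ(1.3757)) ≈ 0.1689

By the reflection principle for standard BM, P(τ_b ≤ t) = 2 · P(B_t ≥ b). Since B_t ~ N(0, t), P(B_t ≥ 1.96) = 1 − Φ(1.96/√t) = 1 − Φ(1.96/√2.03) = 1 − Φ(1.3757) ≈ 0.08446. Doubling: P(τ_{1.96} ≤ 2.03) ≈ 2 · 0.08446 = 0.16892 ≈ 0.1689.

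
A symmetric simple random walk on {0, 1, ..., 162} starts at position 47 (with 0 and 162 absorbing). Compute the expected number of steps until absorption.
E[τ | X_0 = 47] = 5405

Let v_k = E[τ | X_0 = k]. Boundary: v_0 = v_162 = 0. Recurrence: v_k = 1 + (v_{k-1} + v_{k+1})/2 for 1 ≤ k ≤ 161. The particular solution to v_k − (v_{k-1} + v_{k+1})/2 = 1 is v_k = −k^2. Adding homogeneous solution A + B k and matching boundaries gives v_k = k (162 − k). Substituting k = 47: v_47 = 47 · 115 = 5405.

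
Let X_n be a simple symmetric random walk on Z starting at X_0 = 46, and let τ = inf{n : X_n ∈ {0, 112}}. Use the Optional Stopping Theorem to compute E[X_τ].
E[X_τ] = 46

X_n is a martingale and τ is a bounded-mean stopping time (indeed τ is finite a.s. with bounded expectation since the walk is in a bounded region). By the OST, E[X_τ] = E[X_0] = 46. Equivalently: E[X_τ] = 112 · P(hit 112 first) + 0 · P(hit 0 first) = 112 · (46/112) = 46.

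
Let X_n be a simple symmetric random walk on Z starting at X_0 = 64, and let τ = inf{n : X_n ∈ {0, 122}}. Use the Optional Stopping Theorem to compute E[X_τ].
E[X_τ] = 64

X_n is a martingale and τ is a bounded-mean stopping time (indeed τ is finite a.s. with bounded expectation since the walk is in a bounded region). By the OST, E[X_τ] = E[X_0] = 64. Equivalently: E[X_τ] = 122 · P(hit 122 first) + 0 · P(hit 0 first) = 122 · (64/122) = 64.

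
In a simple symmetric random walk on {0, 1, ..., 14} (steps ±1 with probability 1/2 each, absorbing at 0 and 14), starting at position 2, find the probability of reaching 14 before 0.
P(hit 14 before 0) = 2/14 = 1/7

Let u_k = P(hit 14 before 0 | start at k). Then u_0 = 0, u_14 = 1, and u_k = u_{k-1}/2 + u_{k+1}/2 for 1 ≤ k ≤ 13. This harmonic recurrence is solved by u_k = k/14, giving u_2 = 2/14 = 1/7.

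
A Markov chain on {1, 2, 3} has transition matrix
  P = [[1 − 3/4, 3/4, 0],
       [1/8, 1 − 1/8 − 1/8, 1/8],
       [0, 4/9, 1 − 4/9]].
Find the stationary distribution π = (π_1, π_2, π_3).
π = (16/139, 96/139, 27/139)

This is a birth-death chain on three states, which satisfies detailed balance: π_1 · P_{12} = π_2 · P_{21} and π_2 · P_{23} = π_3 · P_{32}.
From π_1 · 3/4 = π_2 · 1/8: π_2/π_1 = (3/4)/(1/8) = 6.
From π_2 · 1/8 = π_3 · 4/9: π_3/π_2 = (1/8)/(4/9) = 9/32.
Take π_1 proportional to 1; then unnormalized π = (1, 6, 27/16). Normalize by dividing by the sum 139/16:
  π = (16/139, 96/139, 27/139).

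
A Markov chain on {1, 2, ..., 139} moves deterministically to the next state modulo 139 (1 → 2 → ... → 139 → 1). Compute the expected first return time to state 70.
E[T_70 | X_0 = 70] = 139

The chain cycles deterministically, so starting at state 70 it returns in exactly 139 steps. Equivalently, the stationary distribution is uniform π_j = 1/139 for every state j, so by Kac's formula E[T_70] = 1/π_70 = 139.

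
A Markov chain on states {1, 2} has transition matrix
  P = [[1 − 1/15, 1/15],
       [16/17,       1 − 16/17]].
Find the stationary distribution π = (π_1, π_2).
π_1 = 240/257, π_2 = 17/257

Solve πP = π with π_1 + π_2 = 1. From πP = π: π_1 · (1 − 1/15) + π_2 · 16/17 = π_1 ⇒ π_2 · 16/17 = π_1 · 1/15 ⇒ π_2/π_1 = (1/15)/(16/17) = 17/240. Together with π_1 + π_2 = 1:
  π_1 = (16/17)/(1/15 + 16/17) = (16/17)/(257/255) = 240/257,
  π_2 = (1/15)/(1/15 + 16/17) = (1/15)/(257/255) = 17/257.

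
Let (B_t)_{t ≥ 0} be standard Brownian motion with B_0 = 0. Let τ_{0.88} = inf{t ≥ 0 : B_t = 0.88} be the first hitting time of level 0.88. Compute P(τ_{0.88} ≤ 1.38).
P(τ_{0.88} ≤ 1.38) = 2(1 − Φ(0.88/√1.38)) = 2(1 − Φ(0.7491)) ≈ 0.4538

By the reflection principle for standard BM, P(τ_b ≤ t) = 2 · P(B_t ≥ b). Since B_t ~ N(0, t), P(B_t ≥ 0.88) = 1 − Φ(0.88/√t) = 1 − Φ(0.88/√1.38) = 1 − Φ(0.7491) ≈ 0.22690. Doubling: P(τ_{0.88} ≤ 1.38) ≈ 2 · 0.22690 = 0.45380 ≈ 0.4538.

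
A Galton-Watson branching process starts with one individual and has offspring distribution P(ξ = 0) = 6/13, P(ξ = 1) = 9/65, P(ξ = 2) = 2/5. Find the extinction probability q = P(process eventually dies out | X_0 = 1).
q = 1

Mean offspring μ = 0·6/13 + 1·9/65 + 2·2/5 = 61/65 ≤ 1. For μ ≤ 1 with offspring not concentrated at 1, the Galton-Watson process goes extinct almost surely, so q = 1.
(Algebraic check: The pgf is f(s) = 6/13 + 9/65·s + 2/5·s². The extinction probability q is the smallest fixed point of f in [0, 1]. Setting s = f(s):
  2/5·s² + (9/65 − 1)·s + 6/13 = 0
  2/5·s² − (6/13 + 2/5)·s + 6/13 = 0
which factors as (s − 1)·(2/5·s − 6/13) = 0, giving roots s = 1 and s = (6/13)/(2/5) = 15/13. Since 15/13 ≥ 1, the smallest root in [0, 1] is s = 1.)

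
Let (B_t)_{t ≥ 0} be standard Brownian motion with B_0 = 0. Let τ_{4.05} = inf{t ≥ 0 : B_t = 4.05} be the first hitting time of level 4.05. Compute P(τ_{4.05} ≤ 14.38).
P(τ_{4.05} ≤ 14.38) = 2(1 − Φ(4.05/√14.38)) = 2(1 − Φ(1.0680)) ≈ 0.2855

By the reflection principle for standard BM, P(τ_b ≤ t) = 2 · P(B_t ≥ b). Since B_t ~ N(0, t), P(B_t ≥ 4.05) = 1 − Φ(4.05/√t) = 1 − Φ(4.05/√14.38) = 1 − Φ(1.0680) ≈ 0.14276. Doubling: P(τ_{4.05} ≤ 14.38) ≈ 2 · 0.14276 = 0.28552 ≈ 0.2855.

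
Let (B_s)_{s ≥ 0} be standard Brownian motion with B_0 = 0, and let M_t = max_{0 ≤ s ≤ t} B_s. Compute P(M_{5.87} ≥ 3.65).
P(M_{5.87} ≥ 3.65) = 2·P(B_{5.87} ≥ 3.65) = 2(1 − Φ(3.65/√5.87)) ≈ 0.1319

By the reflection principle for Brownian motion, P(M_t ≥ a) = 2 · P(B_t ≥ a) for a ≥ 0. Since B_t ~ N(0, t), P(B_t ≥ 3.65) = 1 − Φ(3.65/√t) = 1 − Φ(3.65/√5.87) = 1 − Φ(1.5065). So
  P(M_{5.87} ≥ 3.65) = 2(1 − Φ(1.5065)) ≈ 0.1319.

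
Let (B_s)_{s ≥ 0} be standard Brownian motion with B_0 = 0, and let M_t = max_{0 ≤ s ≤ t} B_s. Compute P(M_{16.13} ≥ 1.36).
P(M_{16.13} ≥ 1.36) = 2·P(B_{16.13} ≥ 1.36) = 2(1 − Φ(1.36/√16.13)) ≈ 0.7349

By the reflection principle for Brownian motion, P(M_t ≥ a) = 2 · P(B_t ≥ a) for a ≥ 0. Since B_t ~ N(0, t), P(B_t ≥ 1.36) = 1 − Φ(1.36/√t) = 1 − Φ(1.36/√16.13) = 1 − Φ(0.3386). So
  P(M_{16.13} ≥ 1.36) = 2(1 − Φ(0.3386)) ≈ 0.7349.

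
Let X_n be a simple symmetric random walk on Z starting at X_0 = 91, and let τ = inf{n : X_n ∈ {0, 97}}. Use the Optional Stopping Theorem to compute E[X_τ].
E[X_τ] = 91

X_n is a martingale and τ is a bounded-mean stopping time (indeed τ is finite a.s. with bounded expectation since the walk is in a bounded region). By the OST, E[X_τ] = E[X_0] = 91. Equivalently: E[X_τ] = 97 · P(hit 97 first) + 0 · P(hit 0 first) = 97 · (91/97) = 91.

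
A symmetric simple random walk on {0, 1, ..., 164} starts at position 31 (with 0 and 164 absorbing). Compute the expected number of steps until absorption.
E[τ | X_0 = 31] = 4123

Let v_k = E[τ | X_0 = k]. Boundary: v_0 = v_164 = 0. Recurrence: v_k = 1 + (v_{k-1} + v_{k+1})/2 for 1 ≤ k ≤ 163. The particular solution to v_k − (v_{k-1} + v_{k+1})/2 = 1 is v_k = −k^2. Adding homogeneous solution A + B k and matching boundaries gives v_k = k (164 − k). Substituting k = 31: v_31 = 31 · 133 = 4123.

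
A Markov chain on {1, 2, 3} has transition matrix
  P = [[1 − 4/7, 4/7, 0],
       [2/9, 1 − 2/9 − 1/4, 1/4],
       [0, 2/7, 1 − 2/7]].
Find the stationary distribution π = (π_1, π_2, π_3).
π = (28/163, 72/163, 63/163)

This is a birth-death chain on three states, which satisfies detailed balance: π_1 · P_{12} = π_2 · P_{21} and π_2 · P_{23} = π_3 · P_{32}.
From π_1 · 4/7 = π_2 · 2/9: π_2/π_1 = (4/7)/(2/9) = 18/7.
From π_2 · 1/4 = π_3 · 2/7: π_3/π_2 = (1/4)/(2/7) = 7/8.
Take π_1 proportional to 1; then unnormalized π = (1, 18/7, 9/4). Normalize by dividing by the sum 163/28:
  π = (28/163, 72/163, 63/163).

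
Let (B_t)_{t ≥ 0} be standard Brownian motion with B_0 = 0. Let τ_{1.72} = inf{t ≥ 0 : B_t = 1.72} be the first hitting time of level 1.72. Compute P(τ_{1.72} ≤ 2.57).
P(τ_{1.72} ≤ 2.57) = 2(1 − Φ(1.72/√2.57)) = 2(1 − Φ(1.0729)) ≈ 0.2833

By the reflection principle for standard BM, P(τ_b ≤ t) = 2 · P(B_t ≥ b). Since B_t ~ N(0, t), P(B_t ≥ 1.72) = 1 − Φ(1.72/√t) = 1 − Φ(1.72/√2.57) = 1 − Φ(1.0729) ≈ 0.14166. Doubling: P(τ_{1.72} ≤ 2.57) ≈ 2 · 0.14166 = 0.28332 ≈ 0.2833.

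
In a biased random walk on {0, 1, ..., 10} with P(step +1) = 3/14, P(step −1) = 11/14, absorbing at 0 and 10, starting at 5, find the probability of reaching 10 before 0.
P(hit 10 before 0) = (1 − (11/3)^5) / (1 − (11/3)^10) = 243/161294

Let u_k denote P(reach 10 before 0 | start at k). Boundary: u_0 = 0, u_10 = 1. Recurrence: u_k = 3/14·u_{k+1} + 11/14·u_{k-1} for 1 ≤ k ≤ 9. Try u_k = A + B·r^k with r = q/p = (11/14)/(3/14) = 11/3. Substitution satisfies the recurrence; boundary conditions give:
  u_k = (1 − r^k) / (1 − r^N) = (1 − (11/3)^5) / (1 − (11/3)^10) = 243/161294.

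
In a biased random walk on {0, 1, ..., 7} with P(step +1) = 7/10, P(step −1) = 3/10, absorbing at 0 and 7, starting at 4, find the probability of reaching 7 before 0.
P(hit 7 before 0) = (1 − (3/7)^4) / (1 − (3/7)^7) = 198940/205339

Let u_k denote P(reach 7 before 0 | start at k). Boundary: u_0 = 0, u_7 = 1. Recurrence: u_k = 7/10·u_{k+1} + 3/10·u_{k-1} for 1 ≤ k ≤ 6. Try u_k = A + B·r^k with r = q/p = (3/10)/(7/10) = 3/7. Substitution satisfies the recurrence; boundary conditions give:
  u_k = (1 − r^k) / (1 − r^N) = (1 − (3/7)^4) / (1 − (3/7)^7) = 198940/205339.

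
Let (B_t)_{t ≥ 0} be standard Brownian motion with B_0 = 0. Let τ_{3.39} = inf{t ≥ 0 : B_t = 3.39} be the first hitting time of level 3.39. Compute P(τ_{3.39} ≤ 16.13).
P(τ_{3.39} ≤ 16.13) = 2(1 − Φ(3.39/√16.13)) = 2(1 − Φ(0.8441)) ≈ 0.3986

By the reflection principle for standard BM, P(τ_b ≤ t) = 2 · P(B_t ≥ b). Since B_t ~ N(0, t), P(B_t ≥ 3.39) = 1 − Φ(3.39/√t) = 1 − Φ(3.39/√16.13) = 1 − Φ(0.8441) ≈ 0.19931. Doubling: P(τ_{3.39} ≤ 16.13) ≈ 2 · 0.19931 = 0.39862 ≈ 0.3986.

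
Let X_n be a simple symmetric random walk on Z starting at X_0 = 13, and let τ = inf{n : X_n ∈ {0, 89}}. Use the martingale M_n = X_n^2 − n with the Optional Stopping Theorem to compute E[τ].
E[τ] = 988

M_n = X_n^2 − n is a martingale (since E[X_{n+1}^2 | F_n] = X_n^2 + 1). By OST (τ has finite mean in a bounded region), E[M_τ] = E[M_0] = X_0^2 − 0 = 13^2 = 169. Also E[M_τ] = E[X_τ^2] − E[τ]. The walk exits at 0 or 89, with P(hit 89 first) = 13/89, so E[X_τ^2] = 89^2 · 13/89 + 0 = 1157. Thus E[τ] = E[X_τ^2] − E[M_τ] = 1157 − 169 = 988 = 13(89 − 13) = 988.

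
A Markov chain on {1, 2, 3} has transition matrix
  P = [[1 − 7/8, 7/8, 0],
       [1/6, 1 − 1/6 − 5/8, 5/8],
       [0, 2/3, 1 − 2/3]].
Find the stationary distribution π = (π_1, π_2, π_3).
π = (64/715, 336/715, 63/143)

This is a birth-death chain on three states, which satisfies detailed balance: π_1 · P_{12} = π_2 · P_{21} and π_2 · P_{23} = π_3 · P_{32}.
From π_1 · 7/8 = π_2 · 1/6: π_2/π_1 = (7/8)/(1/6) = 21/4.
From π_2 · 5/8 = π_3 · 2/3: π_3/π_2 = (5/8)/(2/3) = 15/16.
Take π_1 proportional to 1; then unnormalized π = (1, 21/4, 315/64). Normalize by dividing by the sum 715/64:
  π = (64/715, 336/715, 63/143).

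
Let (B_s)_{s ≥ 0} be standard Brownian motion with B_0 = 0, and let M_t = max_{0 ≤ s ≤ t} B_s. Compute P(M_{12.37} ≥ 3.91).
P(M_{12.37} ≥ 3.91) = 2·P(B_{12.37} ≥ 3.91) = 2(1 − Φ(3.91/√12.37)) ≈ 0.2663

By the reflection principle for Brownian motion, P(M_t ≥ a) = 2 · P(B_t ≥ a) for a ≥ 0. Since B_t ~ N(0, t), P(B_t ≥ 3.91) = 1 − Φ(3.91/√t) = 1 − Φ(3.91/√12.37) = 1 − Φ(1.1117). So
  P(M_{12.37} ≥ 3.91) = 2(1 − Φ(1.1117)) ≈ 0.2663.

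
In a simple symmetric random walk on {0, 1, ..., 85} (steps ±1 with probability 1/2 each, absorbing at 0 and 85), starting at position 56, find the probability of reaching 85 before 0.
P(hit 85 before 0) = 56/85

Let u_k = P(hit 85 before 0 | start at k). Then u_0 = 0, u_85 = 1, and u_k = u_{k-1}/2 + u_{k+1}/2 for 1 ≤ k ≤ 84. This harmonic recurrence is solved by u_k = k/85, giving u_56 = 56/85.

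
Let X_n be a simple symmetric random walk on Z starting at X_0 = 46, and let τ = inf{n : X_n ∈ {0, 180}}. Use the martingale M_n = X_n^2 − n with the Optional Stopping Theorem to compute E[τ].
E[τ] = 6164

M_n = X_n^2 − n is a martingale (since E[X_{n+1}^2 | F_n] = X_n^2 + 1). By OST (τ has finite mean in a bounded region), E[M_τ] = E[M_0] = X_0^2 − 0 = 46^2 = 2116. Also E[M_τ] = E[X_τ^2] − E[τ]. The walk exits at 0 or 180, with P(hit 180 first) = 46/180, so E[X_τ^2] = 180^2 · 46/180 + 0 = 8280. Thus E[τ] = E[X_τ^2] − E[M_τ] = 8280 − 2116 = 6164 = 46(180 − 46) = 6164.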